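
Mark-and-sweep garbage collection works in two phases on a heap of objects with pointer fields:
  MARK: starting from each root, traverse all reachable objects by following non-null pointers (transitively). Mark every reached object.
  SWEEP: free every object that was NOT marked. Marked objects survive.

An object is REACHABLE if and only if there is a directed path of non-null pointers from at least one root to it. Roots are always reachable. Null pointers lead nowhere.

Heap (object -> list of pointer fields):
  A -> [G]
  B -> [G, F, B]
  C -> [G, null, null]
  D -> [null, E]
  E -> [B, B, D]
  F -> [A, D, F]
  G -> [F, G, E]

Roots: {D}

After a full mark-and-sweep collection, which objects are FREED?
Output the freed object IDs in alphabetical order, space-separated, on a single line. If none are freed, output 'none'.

Answer: C

Derivation:
Roots: D
Mark D: refs=null E, marked=D
Mark E: refs=B B D, marked=D E
Mark B: refs=G F B, marked=B D E
Mark G: refs=F G E, marked=B D E G
Mark F: refs=A D F, marked=B D E F G
Mark A: refs=G, marked=A B D E F G
Unmarked (collected): C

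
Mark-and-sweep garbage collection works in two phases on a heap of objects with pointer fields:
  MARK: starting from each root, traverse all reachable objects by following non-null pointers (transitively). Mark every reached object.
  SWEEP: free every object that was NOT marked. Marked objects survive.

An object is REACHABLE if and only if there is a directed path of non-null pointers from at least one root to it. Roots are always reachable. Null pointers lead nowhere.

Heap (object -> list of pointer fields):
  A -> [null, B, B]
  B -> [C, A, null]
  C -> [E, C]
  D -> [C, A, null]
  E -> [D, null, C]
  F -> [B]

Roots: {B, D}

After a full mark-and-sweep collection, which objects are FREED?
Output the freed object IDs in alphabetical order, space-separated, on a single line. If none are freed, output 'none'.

Answer: F

Derivation:
Roots: B D
Mark B: refs=C A null, marked=B
Mark D: refs=C A null, marked=B D
Mark C: refs=E C, marked=B C D
Mark A: refs=null B B, marked=A B C D
Mark E: refs=D null C, marked=A B C D E
Unmarked (collected): F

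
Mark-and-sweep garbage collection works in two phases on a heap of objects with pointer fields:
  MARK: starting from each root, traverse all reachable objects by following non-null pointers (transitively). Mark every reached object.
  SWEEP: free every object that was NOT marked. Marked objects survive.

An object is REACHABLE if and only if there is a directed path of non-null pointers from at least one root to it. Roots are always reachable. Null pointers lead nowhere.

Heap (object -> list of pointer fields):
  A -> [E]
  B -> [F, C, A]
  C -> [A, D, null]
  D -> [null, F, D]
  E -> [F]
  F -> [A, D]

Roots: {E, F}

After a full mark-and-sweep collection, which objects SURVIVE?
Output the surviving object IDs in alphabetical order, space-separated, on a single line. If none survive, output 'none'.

Roots: E F
Mark E: refs=F, marked=E
Mark F: refs=A D, marked=E F
Mark A: refs=E, marked=A E F
Mark D: refs=null F D, marked=A D E F
Unmarked (collected): B C

Answer: A D E F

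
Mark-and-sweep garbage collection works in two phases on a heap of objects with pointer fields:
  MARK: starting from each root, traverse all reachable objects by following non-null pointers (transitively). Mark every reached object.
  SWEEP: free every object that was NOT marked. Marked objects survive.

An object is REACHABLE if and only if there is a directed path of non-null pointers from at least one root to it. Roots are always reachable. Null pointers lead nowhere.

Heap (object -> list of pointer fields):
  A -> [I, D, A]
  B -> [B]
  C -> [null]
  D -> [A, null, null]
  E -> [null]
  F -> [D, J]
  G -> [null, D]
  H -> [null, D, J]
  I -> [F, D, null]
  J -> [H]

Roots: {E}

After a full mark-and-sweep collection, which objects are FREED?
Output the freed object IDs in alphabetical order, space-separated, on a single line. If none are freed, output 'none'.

Roots: E
Mark E: refs=null, marked=E
Unmarked (collected): A B C D F G H I J

Answer: A B C D F G H I J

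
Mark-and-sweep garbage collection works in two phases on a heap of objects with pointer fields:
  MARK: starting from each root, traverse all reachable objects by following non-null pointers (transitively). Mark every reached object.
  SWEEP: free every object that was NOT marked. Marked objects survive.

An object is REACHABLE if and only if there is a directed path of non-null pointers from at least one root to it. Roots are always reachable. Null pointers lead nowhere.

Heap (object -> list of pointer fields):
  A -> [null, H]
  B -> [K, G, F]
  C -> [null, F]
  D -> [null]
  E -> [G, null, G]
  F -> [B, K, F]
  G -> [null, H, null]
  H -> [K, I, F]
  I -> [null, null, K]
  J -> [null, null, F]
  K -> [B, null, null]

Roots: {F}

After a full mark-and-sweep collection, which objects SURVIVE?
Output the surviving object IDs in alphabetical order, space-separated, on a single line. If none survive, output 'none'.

Roots: F
Mark F: refs=B K F, marked=F
Mark B: refs=K G F, marked=B F
Mark K: refs=B null null, marked=B F K
Mark G: refs=null H null, marked=B F G K
Mark H: refs=K I F, marked=B F G H K
Mark I: refs=null null K, marked=B F G H I K
Unmarked (collected): A C D E J

Answer: B F G H I K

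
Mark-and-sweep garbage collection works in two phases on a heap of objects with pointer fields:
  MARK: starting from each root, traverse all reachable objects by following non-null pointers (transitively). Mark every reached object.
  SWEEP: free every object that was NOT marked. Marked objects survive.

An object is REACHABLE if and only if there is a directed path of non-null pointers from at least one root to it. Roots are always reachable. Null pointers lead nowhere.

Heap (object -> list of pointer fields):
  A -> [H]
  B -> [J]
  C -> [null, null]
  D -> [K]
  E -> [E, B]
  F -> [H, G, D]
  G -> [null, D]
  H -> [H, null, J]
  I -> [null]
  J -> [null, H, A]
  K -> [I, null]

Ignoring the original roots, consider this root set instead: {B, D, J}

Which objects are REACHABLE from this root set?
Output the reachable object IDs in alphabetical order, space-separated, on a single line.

Answer: A B D H I J K

Derivation:
Roots: B D J
Mark B: refs=J, marked=B
Mark D: refs=K, marked=B D
Mark J: refs=null H A, marked=B D J
Mark K: refs=I null, marked=B D J K
Mark H: refs=H null J, marked=B D H J K
Mark A: refs=H, marked=A B D H J K
Mark I: refs=null, marked=A B D H I J K
Unmarked (collected): C E F G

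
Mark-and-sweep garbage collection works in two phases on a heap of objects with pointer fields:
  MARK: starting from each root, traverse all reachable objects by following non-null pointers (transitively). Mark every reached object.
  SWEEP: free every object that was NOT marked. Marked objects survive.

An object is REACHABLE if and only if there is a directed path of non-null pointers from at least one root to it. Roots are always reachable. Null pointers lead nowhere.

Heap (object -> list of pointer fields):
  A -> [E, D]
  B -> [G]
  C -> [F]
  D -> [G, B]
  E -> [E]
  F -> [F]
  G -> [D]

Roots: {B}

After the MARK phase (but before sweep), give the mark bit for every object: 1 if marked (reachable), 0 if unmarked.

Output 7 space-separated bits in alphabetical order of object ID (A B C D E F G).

Answer: 0 1 0 1 0 0 1

Derivation:
Roots: B
Mark B: refs=G, marked=B
Mark G: refs=D, marked=B G
Mark D: refs=G B, marked=B D G
Unmarked (collected): A C E F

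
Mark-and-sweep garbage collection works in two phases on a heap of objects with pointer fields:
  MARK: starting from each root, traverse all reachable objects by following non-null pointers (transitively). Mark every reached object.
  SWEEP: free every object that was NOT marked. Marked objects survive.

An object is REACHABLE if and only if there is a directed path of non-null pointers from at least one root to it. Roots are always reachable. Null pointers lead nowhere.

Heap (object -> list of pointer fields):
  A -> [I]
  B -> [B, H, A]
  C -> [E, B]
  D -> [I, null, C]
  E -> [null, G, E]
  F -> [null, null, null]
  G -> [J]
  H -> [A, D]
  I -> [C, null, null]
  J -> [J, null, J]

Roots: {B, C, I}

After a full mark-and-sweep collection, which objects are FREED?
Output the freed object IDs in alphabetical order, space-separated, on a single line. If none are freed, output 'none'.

Roots: B C I
Mark B: refs=B H A, marked=B
Mark C: refs=E B, marked=B C
Mark I: refs=C null null, marked=B C I
Mark H: refs=A D, marked=B C H I
Mark A: refs=I, marked=A B C H I
Mark E: refs=null G E, marked=A B C E H I
Mark D: refs=I null C, marked=A B C D E H I
Mark G: refs=J, marked=A B C D E G H I
Mark J: refs=J null J, marked=A B C D E G H I J
Unmarked (collected): F

Answer: F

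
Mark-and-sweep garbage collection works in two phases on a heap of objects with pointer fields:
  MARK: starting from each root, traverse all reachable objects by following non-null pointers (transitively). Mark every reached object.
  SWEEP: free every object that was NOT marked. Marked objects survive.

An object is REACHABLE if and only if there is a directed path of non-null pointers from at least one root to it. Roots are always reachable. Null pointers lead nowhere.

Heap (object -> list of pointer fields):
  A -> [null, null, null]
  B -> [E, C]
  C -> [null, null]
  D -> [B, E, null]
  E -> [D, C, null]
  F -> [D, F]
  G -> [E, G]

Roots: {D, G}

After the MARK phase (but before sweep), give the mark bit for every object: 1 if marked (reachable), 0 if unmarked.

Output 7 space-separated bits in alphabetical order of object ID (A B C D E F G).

Roots: D G
Mark D: refs=B E null, marked=D
Mark G: refs=E G, marked=D G
Mark B: refs=E C, marked=B D G
Mark E: refs=D C null, marked=B D E G
Mark C: refs=null null, marked=B C D E G
Unmarked (collected): A F

Answer: 0 1 1 1 1 0 1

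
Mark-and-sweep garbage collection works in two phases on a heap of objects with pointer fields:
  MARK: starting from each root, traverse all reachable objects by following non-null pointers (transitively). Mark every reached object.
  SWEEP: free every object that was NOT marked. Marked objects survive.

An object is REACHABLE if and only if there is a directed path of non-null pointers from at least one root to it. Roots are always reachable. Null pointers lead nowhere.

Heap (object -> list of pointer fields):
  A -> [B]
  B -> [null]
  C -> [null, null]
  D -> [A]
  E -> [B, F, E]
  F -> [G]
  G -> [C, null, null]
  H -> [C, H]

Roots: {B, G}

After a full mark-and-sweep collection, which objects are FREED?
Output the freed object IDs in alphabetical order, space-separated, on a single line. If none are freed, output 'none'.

Answer: A D E F H

Derivation:
Roots: B G
Mark B: refs=null, marked=B
Mark G: refs=C null null, marked=B G
Mark C: refs=null null, marked=B C G
Unmarked (collected): A D E F H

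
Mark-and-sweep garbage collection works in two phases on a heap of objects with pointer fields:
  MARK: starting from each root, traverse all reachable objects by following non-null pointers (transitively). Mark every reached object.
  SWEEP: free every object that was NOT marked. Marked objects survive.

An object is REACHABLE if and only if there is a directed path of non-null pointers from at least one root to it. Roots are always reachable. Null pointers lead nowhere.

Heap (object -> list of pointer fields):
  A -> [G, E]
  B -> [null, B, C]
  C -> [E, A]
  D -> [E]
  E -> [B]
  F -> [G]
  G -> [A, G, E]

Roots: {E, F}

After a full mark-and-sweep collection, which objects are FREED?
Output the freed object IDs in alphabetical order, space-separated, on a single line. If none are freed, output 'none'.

Roots: E F
Mark E: refs=B, marked=E
Mark F: refs=G, marked=E F
Mark B: refs=null B C, marked=B E F
Mark G: refs=A G E, marked=B E F G
Mark C: refs=E A, marked=B C E F G
Mark A: refs=G E, marked=A B C E F G
Unmarked (collected): D

Answer: D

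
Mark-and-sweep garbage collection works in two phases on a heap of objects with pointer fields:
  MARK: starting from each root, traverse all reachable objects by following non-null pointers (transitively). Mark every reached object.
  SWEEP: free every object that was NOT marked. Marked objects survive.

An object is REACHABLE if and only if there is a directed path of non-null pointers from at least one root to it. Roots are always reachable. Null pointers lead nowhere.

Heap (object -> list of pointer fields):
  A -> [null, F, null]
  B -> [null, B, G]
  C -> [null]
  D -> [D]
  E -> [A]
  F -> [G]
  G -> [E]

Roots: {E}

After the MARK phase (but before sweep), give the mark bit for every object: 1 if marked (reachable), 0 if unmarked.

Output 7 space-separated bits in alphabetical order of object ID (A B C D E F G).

Roots: E
Mark E: refs=A, marked=E
Mark A: refs=null F null, marked=A E
Mark F: refs=G, marked=A E F
Mark G: refs=E, marked=A E F G
Unmarked (collected): B C D

Answer: 1 0 0 0 1 1 1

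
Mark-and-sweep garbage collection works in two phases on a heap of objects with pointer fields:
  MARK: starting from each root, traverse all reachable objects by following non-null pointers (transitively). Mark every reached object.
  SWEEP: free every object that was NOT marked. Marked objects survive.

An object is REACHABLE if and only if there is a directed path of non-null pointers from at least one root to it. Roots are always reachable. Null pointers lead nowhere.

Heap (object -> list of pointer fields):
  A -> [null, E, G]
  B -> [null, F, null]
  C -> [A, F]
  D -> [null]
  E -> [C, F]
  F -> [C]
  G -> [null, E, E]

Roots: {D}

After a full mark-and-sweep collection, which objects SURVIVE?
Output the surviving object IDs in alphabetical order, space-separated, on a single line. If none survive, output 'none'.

Roots: D
Mark D: refs=null, marked=D
Unmarked (collected): A B C E F G

Answer: D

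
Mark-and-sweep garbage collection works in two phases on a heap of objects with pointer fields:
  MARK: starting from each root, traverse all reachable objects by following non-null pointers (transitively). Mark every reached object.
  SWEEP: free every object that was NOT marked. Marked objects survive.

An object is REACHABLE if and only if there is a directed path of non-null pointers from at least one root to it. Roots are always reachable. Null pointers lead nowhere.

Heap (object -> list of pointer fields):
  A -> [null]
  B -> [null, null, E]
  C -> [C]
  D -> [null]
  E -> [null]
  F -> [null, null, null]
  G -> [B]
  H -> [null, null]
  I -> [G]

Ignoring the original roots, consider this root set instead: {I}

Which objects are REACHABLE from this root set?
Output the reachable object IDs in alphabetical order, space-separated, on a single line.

Answer: B E G I

Derivation:
Roots: I
Mark I: refs=G, marked=I
Mark G: refs=B, marked=G I
Mark B: refs=null null E, marked=B G I
Mark E: refs=null, marked=B E G I
Unmarked (collected): A C D F H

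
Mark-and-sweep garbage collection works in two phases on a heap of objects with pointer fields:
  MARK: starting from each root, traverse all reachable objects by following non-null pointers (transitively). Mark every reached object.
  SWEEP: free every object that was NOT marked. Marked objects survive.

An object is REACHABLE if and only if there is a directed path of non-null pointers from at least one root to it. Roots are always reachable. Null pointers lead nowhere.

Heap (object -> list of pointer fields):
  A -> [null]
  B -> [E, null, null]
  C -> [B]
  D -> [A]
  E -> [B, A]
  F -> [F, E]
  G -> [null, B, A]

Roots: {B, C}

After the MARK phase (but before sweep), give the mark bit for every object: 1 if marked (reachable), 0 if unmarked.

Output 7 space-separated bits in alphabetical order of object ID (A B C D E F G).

Roots: B C
Mark B: refs=E null null, marked=B
Mark C: refs=B, marked=B C
Mark E: refs=B A, marked=B C E
Mark A: refs=null, marked=A B C E
Unmarked (collected): D F G

Answer: 1 1 1 0 1 0 0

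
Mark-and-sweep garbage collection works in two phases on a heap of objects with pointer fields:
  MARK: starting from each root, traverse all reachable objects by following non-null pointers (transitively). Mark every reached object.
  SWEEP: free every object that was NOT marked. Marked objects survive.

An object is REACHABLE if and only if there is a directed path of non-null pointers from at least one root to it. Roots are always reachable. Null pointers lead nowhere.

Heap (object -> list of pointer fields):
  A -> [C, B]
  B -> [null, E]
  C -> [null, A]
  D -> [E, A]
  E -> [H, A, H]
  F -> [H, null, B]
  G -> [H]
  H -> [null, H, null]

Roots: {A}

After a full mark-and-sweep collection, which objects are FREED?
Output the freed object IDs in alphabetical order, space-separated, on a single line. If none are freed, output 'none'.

Roots: A
Mark A: refs=C B, marked=A
Mark C: refs=null A, marked=A C
Mark B: refs=null E, marked=A B C
Mark E: refs=H A H, marked=A B C E
Mark H: refs=null H null, marked=A B C E H
Unmarked (collected): D F G

Answer: D F G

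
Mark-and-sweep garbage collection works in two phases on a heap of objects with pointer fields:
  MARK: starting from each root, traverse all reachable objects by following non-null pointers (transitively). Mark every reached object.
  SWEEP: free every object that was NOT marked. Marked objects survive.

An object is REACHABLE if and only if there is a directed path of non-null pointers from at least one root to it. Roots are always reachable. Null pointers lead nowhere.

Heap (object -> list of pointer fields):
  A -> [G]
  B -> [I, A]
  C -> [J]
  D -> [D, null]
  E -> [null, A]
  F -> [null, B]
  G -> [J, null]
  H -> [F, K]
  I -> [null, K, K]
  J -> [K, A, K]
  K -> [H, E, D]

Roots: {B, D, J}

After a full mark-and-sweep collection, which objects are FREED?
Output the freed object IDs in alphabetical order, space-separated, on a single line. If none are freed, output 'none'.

Answer: C

Derivation:
Roots: B D J
Mark B: refs=I A, marked=B
Mark D: refs=D null, marked=B D
Mark J: refs=K A K, marked=B D J
Mark I: refs=null K K, marked=B D I J
Mark A: refs=G, marked=A B D I J
Mark K: refs=H E D, marked=A B D I J K
Mark G: refs=J null, marked=A B D G I J K
Mark H: refs=F K, marked=A B D G H I J K
Mark E: refs=null A, marked=A B D E G H I J K
Mark F: refs=null B, marked=A B D E F G H I J K
Unmarked (collected): C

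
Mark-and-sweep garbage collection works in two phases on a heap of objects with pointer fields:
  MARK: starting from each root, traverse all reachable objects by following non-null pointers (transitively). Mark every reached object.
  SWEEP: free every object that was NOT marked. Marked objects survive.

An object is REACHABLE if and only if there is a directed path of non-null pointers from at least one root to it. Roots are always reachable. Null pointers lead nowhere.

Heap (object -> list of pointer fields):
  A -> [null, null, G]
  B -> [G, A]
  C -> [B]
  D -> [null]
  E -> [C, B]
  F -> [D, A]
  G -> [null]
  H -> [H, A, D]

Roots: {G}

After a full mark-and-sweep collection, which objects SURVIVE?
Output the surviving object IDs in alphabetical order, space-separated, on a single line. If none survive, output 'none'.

Roots: G
Mark G: refs=null, marked=G
Unmarked (collected): A B C D E F H

Answer: G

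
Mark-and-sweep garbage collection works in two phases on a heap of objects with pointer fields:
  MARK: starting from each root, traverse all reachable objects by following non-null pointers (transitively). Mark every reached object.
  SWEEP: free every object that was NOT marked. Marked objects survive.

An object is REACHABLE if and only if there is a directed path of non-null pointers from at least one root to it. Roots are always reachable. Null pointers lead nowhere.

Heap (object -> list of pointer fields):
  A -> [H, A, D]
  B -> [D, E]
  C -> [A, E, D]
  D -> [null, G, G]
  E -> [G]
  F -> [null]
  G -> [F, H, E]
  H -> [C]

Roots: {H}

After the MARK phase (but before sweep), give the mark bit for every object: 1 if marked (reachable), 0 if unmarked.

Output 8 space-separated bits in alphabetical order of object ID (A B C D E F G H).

Roots: H
Mark H: refs=C, marked=H
Mark C: refs=A E D, marked=C H
Mark A: refs=H A D, marked=A C H
Mark E: refs=G, marked=A C E H
Mark D: refs=null G G, marked=A C D E H
Mark G: refs=F H E, marked=A C D E G H
Mark F: refs=null, marked=A C D E F G H
Unmarked (collected): B

Answer: 1 0 1 1 1 1 1 1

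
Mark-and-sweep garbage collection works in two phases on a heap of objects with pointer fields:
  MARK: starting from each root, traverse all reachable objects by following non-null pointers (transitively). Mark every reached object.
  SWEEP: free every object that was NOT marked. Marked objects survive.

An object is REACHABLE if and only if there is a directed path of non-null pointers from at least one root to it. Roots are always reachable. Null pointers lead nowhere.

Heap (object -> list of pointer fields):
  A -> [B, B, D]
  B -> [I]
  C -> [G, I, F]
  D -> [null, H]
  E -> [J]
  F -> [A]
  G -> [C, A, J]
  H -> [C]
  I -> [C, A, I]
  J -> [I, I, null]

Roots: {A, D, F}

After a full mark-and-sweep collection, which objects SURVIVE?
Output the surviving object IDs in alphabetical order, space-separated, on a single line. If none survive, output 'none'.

Answer: A B C D F G H I J

Derivation:
Roots: A D F
Mark A: refs=B B D, marked=A
Mark D: refs=null H, marked=A D
Mark F: refs=A, marked=A D F
Mark B: refs=I, marked=A B D F
Mark H: refs=C, marked=A B D F H
Mark I: refs=C A I, marked=A B D F H I
Mark C: refs=G I F, marked=A B C D F H I
Mark G: refs=C A J, marked=A B C D F G H I
Mark J: refs=I I null, marked=A B C D F G H I J
Unmarked (collected): E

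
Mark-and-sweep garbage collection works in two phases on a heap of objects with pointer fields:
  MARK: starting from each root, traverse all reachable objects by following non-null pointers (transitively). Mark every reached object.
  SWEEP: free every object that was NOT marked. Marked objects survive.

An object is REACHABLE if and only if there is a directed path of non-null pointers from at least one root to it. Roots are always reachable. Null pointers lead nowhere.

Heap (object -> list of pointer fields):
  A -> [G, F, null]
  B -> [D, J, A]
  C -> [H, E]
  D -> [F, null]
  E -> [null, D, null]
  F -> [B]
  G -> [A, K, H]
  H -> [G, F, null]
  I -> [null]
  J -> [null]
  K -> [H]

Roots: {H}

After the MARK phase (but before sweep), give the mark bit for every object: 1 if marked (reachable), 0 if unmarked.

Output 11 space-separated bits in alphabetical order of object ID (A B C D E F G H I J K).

Answer: 1 1 0 1 0 1 1 1 0 1 1

Derivation:
Roots: H
Mark H: refs=G F null, marked=H
Mark G: refs=A K H, marked=G H
Mark F: refs=B, marked=F G H
Mark A: refs=G F null, marked=A F G H
Mark K: refs=H, marked=A F G H K
Mark B: refs=D J A, marked=A B F G H K
Mark D: refs=F null, marked=A B D F G H K
Mark J: refs=null, marked=A B D F G H J K
Unmarked (collected): C E I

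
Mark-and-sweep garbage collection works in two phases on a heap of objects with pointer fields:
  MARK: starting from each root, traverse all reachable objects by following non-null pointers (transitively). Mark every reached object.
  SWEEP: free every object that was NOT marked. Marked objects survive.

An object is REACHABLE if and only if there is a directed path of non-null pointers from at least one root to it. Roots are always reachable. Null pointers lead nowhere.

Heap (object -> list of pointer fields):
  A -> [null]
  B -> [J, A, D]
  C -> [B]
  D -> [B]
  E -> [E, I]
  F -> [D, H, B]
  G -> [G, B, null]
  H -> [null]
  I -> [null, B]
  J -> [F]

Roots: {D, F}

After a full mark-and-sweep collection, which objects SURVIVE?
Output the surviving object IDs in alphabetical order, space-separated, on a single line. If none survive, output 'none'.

Answer: A B D F H J

Derivation:
Roots: D F
Mark D: refs=B, marked=D
Mark F: refs=D H B, marked=D F
Mark B: refs=J A D, marked=B D F
Mark H: refs=null, marked=B D F H
Mark J: refs=F, marked=B D F H J
Mark A: refs=null, marked=A B D F H J
Unmarked (collected): C E G I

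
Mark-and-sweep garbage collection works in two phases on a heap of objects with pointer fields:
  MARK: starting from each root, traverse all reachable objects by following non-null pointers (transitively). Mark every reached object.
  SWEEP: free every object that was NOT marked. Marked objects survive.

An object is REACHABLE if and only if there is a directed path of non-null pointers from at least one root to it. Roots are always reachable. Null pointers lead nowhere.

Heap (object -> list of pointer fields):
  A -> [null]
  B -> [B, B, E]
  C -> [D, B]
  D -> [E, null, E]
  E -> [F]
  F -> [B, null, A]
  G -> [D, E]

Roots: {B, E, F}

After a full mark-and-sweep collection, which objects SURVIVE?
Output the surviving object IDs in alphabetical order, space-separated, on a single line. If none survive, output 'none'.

Answer: A B E F

Derivation:
Roots: B E F
Mark B: refs=B B E, marked=B
Mark E: refs=F, marked=B E
Mark F: refs=B null A, marked=B E F
Mark A: refs=null, marked=A B E F
Unmarked (collected): C D G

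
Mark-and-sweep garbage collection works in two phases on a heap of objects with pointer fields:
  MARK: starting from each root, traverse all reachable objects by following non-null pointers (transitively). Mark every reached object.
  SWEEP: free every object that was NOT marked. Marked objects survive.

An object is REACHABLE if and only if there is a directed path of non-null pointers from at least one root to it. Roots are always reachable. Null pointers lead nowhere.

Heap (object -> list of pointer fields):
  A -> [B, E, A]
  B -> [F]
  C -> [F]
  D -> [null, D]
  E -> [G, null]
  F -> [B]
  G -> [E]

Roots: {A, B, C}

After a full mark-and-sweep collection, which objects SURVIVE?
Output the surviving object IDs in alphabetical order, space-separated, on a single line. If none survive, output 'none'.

Roots: A B C
Mark A: refs=B E A, marked=A
Mark B: refs=F, marked=A B
Mark C: refs=F, marked=A B C
Mark E: refs=G null, marked=A B C E
Mark F: refs=B, marked=A B C E F
Mark G: refs=E, marked=A B C E F G
Unmarked (collected): D

Answer: A B C E F G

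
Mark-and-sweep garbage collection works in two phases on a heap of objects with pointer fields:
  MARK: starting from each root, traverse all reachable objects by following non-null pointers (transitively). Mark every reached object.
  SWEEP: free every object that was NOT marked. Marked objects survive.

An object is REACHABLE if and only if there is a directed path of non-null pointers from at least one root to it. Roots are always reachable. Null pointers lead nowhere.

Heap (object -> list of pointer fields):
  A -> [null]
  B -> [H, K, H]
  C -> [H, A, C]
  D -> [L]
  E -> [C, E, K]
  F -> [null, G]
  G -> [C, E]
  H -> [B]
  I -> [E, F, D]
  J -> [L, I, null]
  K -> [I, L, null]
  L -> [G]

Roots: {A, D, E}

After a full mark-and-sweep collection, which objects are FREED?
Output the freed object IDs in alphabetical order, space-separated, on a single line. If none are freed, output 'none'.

Answer: J

Derivation:
Roots: A D E
Mark A: refs=null, marked=A
Mark D: refs=L, marked=A D
Mark E: refs=C E K, marked=A D E
Mark L: refs=G, marked=A D E L
Mark C: refs=H A C, marked=A C D E L
Mark K: refs=I L null, marked=A C D E K L
Mark G: refs=C E, marked=A C D E G K L
Mark H: refs=B, marked=A C D E G H K L
Mark I: refs=E F D, marked=A C D E G H I K L
Mark B: refs=H K H, marked=A B C D E G H I K L
Mark F: refs=null G, marked=A B C D E F G H I K L
Unmarked (collected): J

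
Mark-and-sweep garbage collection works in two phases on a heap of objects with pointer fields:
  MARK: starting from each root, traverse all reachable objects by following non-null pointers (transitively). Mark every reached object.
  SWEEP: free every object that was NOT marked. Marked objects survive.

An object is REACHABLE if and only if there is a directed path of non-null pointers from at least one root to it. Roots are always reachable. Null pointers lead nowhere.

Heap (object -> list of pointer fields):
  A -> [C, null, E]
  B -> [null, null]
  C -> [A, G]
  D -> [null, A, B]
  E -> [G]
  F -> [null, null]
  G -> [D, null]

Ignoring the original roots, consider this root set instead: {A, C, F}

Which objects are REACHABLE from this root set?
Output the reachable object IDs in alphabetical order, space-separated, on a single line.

Roots: A C F
Mark A: refs=C null E, marked=A
Mark C: refs=A G, marked=A C
Mark F: refs=null null, marked=A C F
Mark E: refs=G, marked=A C E F
Mark G: refs=D null, marked=A C E F G
Mark D: refs=null A B, marked=A C D E F G
Mark B: refs=null null, marked=A B C D E F G
Unmarked (collected): (none)

Answer: A B C D E F G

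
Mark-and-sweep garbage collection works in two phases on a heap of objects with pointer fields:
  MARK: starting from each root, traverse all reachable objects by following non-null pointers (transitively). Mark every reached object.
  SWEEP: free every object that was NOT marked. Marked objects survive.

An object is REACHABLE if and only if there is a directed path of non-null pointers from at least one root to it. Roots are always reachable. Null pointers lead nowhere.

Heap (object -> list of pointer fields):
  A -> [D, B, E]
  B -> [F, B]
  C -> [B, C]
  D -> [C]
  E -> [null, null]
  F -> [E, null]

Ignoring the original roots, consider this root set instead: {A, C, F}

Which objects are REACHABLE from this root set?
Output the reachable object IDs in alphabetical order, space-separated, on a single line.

Answer: A B C D E F

Derivation:
Roots: A C F
Mark A: refs=D B E, marked=A
Mark C: refs=B C, marked=A C
Mark F: refs=E null, marked=A C F
Mark D: refs=C, marked=A C D F
Mark B: refs=F B, marked=A B C D F
Mark E: refs=null null, marked=A B C D E F
Unmarked (collected): (none)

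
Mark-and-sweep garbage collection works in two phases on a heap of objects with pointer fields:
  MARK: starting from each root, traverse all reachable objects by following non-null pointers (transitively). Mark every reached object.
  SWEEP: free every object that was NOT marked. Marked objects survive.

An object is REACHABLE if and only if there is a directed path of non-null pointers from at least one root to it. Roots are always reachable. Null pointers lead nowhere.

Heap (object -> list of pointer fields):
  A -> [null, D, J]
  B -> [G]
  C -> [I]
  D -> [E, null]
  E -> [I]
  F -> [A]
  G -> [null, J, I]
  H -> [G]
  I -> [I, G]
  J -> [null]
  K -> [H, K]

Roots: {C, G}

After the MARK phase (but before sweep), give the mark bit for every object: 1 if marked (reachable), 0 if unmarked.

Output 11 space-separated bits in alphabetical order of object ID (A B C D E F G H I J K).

Answer: 0 0 1 0 0 0 1 0 1 1 0

Derivation:
Roots: C G
Mark C: refs=I, marked=C
Mark G: refs=null J I, marked=C G
Mark I: refs=I G, marked=C G I
Mark J: refs=null, marked=C G I J
Unmarked (collected): A B D E F H K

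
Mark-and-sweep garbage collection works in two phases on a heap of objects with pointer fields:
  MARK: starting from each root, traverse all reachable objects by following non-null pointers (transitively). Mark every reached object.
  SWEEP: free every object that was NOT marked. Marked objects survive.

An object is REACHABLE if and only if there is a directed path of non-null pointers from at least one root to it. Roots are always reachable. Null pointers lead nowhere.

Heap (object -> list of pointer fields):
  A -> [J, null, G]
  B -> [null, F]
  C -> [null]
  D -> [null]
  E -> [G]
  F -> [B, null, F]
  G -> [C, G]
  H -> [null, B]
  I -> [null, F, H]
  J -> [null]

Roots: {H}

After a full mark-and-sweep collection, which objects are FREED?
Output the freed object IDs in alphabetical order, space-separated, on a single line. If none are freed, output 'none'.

Answer: A C D E G I J

Derivation:
Roots: H
Mark H: refs=null B, marked=H
Mark B: refs=null F, marked=B H
Mark F: refs=B null F, marked=B F H
Unmarked (collected): A C D E G I J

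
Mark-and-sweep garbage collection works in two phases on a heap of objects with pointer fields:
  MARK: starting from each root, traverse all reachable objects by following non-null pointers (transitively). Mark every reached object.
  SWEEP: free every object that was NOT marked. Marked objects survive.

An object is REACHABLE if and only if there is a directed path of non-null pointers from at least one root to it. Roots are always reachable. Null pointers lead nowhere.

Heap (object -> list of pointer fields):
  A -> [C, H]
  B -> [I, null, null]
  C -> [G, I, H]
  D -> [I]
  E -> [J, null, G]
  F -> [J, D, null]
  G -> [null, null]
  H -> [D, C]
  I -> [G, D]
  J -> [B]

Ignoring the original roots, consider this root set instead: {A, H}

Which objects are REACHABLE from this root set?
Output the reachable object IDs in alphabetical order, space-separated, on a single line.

Roots: A H
Mark A: refs=C H, marked=A
Mark H: refs=D C, marked=A H
Mark C: refs=G I H, marked=A C H
Mark D: refs=I, marked=A C D H
Mark G: refs=null null, marked=A C D G H
Mark I: refs=G D, marked=A C D G H I
Unmarked (collected): B E F J

Answer: A C D G H I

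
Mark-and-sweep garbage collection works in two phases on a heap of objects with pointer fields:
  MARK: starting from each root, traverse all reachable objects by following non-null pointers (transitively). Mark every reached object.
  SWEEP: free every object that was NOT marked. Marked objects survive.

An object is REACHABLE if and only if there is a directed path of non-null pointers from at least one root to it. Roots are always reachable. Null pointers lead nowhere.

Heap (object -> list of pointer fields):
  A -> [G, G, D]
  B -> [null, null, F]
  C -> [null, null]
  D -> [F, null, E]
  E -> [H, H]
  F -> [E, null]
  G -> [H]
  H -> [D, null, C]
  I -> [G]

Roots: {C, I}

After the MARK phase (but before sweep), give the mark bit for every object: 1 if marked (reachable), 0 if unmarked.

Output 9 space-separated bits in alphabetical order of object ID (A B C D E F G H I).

Roots: C I
Mark C: refs=null null, marked=C
Mark I: refs=G, marked=C I
Mark G: refs=H, marked=C G I
Mark H: refs=D null C, marked=C G H I
Mark D: refs=F null E, marked=C D G H I
Mark F: refs=E null, marked=C D F G H I
Mark E: refs=H H, marked=C D E F G H I
Unmarked (collected): A B

Answer: 0 0 1 1 1 1 1 1 1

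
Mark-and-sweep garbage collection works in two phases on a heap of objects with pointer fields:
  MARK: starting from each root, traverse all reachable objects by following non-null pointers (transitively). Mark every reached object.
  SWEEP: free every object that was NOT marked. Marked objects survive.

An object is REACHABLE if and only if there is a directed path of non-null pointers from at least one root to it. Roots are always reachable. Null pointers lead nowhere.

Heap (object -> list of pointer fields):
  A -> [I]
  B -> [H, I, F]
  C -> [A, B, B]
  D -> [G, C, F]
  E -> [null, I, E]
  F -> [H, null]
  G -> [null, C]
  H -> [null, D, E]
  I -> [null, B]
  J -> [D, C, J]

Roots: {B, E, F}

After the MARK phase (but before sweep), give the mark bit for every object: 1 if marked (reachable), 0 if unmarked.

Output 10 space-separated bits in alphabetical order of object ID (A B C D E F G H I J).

Roots: B E F
Mark B: refs=H I F, marked=B
Mark E: refs=null I E, marked=B E
Mark F: refs=H null, marked=B E F
Mark H: refs=null D E, marked=B E F H
Mark I: refs=null B, marked=B E F H I
Mark D: refs=G C F, marked=B D E F H I
Mark G: refs=null C, marked=B D E F G H I
Mark C: refs=A B B, marked=B C D E F G H I
Mark A: refs=I, marked=A B C D E F G H I
Unmarked (collected): J

Answer: 1 1 1 1 1 1 1 1 1 0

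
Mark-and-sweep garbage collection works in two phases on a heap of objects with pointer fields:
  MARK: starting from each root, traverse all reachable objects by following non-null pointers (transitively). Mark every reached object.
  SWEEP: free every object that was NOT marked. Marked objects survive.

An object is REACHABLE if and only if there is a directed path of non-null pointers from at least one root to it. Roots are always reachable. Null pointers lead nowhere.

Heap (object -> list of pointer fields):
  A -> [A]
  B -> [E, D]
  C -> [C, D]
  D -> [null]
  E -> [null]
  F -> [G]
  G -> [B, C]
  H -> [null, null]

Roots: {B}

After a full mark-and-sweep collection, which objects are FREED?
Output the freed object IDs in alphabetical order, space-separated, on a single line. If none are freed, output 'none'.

Answer: A C F G H

Derivation:
Roots: B
Mark B: refs=E D, marked=B
Mark E: refs=null, marked=B E
Mark D: refs=null, marked=B D E
Unmarked (collected): A C F G H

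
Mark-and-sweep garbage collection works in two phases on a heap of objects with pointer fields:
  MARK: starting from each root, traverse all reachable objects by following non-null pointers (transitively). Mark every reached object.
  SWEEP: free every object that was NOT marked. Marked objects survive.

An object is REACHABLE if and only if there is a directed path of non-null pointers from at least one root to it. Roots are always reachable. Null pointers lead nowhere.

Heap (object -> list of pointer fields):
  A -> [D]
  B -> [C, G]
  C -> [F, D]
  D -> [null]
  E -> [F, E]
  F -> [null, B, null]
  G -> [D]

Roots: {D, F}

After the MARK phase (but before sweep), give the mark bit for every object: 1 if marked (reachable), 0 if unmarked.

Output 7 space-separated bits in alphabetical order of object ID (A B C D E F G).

Answer: 0 1 1 1 0 1 1

Derivation:
Roots: D F
Mark D: refs=null, marked=D
Mark F: refs=null B null, marked=D F
Mark B: refs=C G, marked=B D F
Mark C: refs=F D, marked=B C D F
Mark G: refs=D, marked=B C D F G
Unmarked (collected): A E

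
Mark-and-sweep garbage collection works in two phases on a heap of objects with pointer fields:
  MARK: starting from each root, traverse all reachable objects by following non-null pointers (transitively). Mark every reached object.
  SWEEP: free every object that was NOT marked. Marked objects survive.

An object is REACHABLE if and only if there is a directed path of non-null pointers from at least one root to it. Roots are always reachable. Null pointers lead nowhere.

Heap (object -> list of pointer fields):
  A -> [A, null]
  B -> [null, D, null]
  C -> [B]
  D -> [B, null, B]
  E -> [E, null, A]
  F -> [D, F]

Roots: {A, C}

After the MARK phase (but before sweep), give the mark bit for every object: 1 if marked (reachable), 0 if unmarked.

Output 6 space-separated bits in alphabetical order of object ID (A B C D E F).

Roots: A C
Mark A: refs=A null, marked=A
Mark C: refs=B, marked=A C
Mark B: refs=null D null, marked=A B C
Mark D: refs=B null B, marked=A B C D
Unmarked (collected): E F

Answer: 1 1 1 1 0 0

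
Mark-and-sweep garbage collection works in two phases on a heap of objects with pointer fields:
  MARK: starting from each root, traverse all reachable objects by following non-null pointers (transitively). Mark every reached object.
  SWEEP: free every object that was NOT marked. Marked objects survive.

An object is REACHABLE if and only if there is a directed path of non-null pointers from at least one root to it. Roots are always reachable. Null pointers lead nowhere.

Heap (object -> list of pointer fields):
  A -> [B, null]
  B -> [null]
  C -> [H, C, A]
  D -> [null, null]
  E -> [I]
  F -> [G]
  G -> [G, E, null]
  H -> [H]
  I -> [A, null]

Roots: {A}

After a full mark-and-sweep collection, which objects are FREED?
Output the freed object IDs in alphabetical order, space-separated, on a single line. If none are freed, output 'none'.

Answer: C D E F G H I

Derivation:
Roots: A
Mark A: refs=B null, marked=A
Mark B: refs=null, marked=A B
Unmarked (collected): C D E F G H I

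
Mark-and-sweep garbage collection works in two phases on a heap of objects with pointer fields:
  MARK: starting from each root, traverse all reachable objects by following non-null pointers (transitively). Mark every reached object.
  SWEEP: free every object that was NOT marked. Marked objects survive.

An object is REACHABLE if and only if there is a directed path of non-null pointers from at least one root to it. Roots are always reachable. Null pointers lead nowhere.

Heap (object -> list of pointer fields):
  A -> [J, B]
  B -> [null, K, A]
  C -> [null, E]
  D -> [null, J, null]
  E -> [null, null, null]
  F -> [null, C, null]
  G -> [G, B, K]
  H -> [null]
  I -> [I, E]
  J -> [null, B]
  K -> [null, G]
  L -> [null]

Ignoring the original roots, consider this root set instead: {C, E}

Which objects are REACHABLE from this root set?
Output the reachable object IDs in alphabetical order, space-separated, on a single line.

Roots: C E
Mark C: refs=null E, marked=C
Mark E: refs=null null null, marked=C E
Unmarked (collected): A B D F G H I J K L

Answer: C E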